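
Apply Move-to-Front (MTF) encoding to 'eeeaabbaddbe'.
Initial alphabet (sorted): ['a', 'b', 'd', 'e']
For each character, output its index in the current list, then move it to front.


MTF encoding:
'e': index 3 in ['a', 'b', 'd', 'e'] -> ['e', 'a', 'b', 'd']
'e': index 0 in ['e', 'a', 'b', 'd'] -> ['e', 'a', 'b', 'd']
'e': index 0 in ['e', 'a', 'b', 'd'] -> ['e', 'a', 'b', 'd']
'a': index 1 in ['e', 'a', 'b', 'd'] -> ['a', 'e', 'b', 'd']
'a': index 0 in ['a', 'e', 'b', 'd'] -> ['a', 'e', 'b', 'd']
'b': index 2 in ['a', 'e', 'b', 'd'] -> ['b', 'a', 'e', 'd']
'b': index 0 in ['b', 'a', 'e', 'd'] -> ['b', 'a', 'e', 'd']
'a': index 1 in ['b', 'a', 'e', 'd'] -> ['a', 'b', 'e', 'd']
'd': index 3 in ['a', 'b', 'e', 'd'] -> ['d', 'a', 'b', 'e']
'd': index 0 in ['d', 'a', 'b', 'e'] -> ['d', 'a', 'b', 'e']
'b': index 2 in ['d', 'a', 'b', 'e'] -> ['b', 'd', 'a', 'e']
'e': index 3 in ['b', 'd', 'a', 'e'] -> ['e', 'b', 'd', 'a']


Output: [3, 0, 0, 1, 0, 2, 0, 1, 3, 0, 2, 3]


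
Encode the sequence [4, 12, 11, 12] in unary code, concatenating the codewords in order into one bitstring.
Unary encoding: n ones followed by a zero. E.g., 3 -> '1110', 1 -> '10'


Encode each number as n ones followed by a terminating 0:
  4 -> 11110 (5 bits)
  12 -> 1111111111110 (13 bits)
  11 -> 111111111110 (12 bits)
  12 -> 1111111111110 (13 bits)
Total length = 5 + 13 + 12 + 13 = 43 bits.

Unary([4, 12, 11, 12]) = 1111011111111111101111111111101111111111110 (43 bits)


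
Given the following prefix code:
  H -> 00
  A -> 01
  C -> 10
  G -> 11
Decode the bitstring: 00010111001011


Decoding step by step:
Bits 00 -> H
Bits 01 -> A
Bits 01 -> A
Bits 11 -> G
Bits 00 -> H
Bits 10 -> C
Bits 11 -> G


Decoded message: HAAGHCG


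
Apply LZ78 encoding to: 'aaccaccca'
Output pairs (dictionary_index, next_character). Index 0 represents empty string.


LZ78 encoding steps:
Dictionary: {0: ''}
Step 1: w='' (idx 0), next='a' -> output (0, 'a'), add 'a' as idx 1
Step 2: w='a' (idx 1), next='c' -> output (1, 'c'), add 'ac' as idx 2
Step 3: w='' (idx 0), next='c' -> output (0, 'c'), add 'c' as idx 3
Step 4: w='ac' (idx 2), next='c' -> output (2, 'c'), add 'acc' as idx 4
Step 5: w='c' (idx 3), next='a' -> output (3, 'a'), add 'ca' as idx 5


Encoded: [(0, 'a'), (1, 'c'), (0, 'c'), (2, 'c'), (3, 'a')]


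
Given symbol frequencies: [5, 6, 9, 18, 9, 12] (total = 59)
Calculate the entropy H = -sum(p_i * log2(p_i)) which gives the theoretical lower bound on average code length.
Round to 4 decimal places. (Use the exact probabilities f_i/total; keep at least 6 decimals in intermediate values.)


Per-symbol terms -p_i * log2(p_i) with p_i = f_i/59:
  p = 5/59 = 0.084746: log2(p) = -3.560715, -p*log2(p) = 0.301756
  p = 6/59 = 0.101695: log2(p) = -3.297681, -p*log2(p) = 0.335357
  p = 9/59 = 0.152542: log2(p) = -2.712718, -p*log2(p) = 0.413804
  p = 18/59 = 0.305085: log2(p) = -1.712718, -p*log2(p) = 0.522524
  p = 9/59 = 0.152542: log2(p) = -2.712718, -p*log2(p) = 0.413804
  p = 12/59 = 0.203390: log2(p) = -2.297681, -p*log2(p) = 0.467325
H = 0.301756 + 0.335357 + 0.413804 + 0.522524 + 0.413804 + 0.467325 = 2.454570

H = 2.4546 bits/symbol


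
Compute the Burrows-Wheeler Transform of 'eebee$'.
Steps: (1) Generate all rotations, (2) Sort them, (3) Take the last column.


Rotations (sorted):
  0: $eebee -> last char: e
  1: bee$ee -> last char: e
  2: e$eebe -> last char: e
  3: ebee$e -> last char: e
  4: ee$eeb -> last char: b
  5: eebee$ -> last char: $


BWT = eeeeb$


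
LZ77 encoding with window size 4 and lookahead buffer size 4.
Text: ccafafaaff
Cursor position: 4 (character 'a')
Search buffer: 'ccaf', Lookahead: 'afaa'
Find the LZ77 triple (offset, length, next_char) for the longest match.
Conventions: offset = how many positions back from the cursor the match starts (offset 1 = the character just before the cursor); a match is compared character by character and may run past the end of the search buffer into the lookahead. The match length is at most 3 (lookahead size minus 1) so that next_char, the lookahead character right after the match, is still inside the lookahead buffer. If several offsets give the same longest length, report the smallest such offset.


Try each offset into the search buffer:
  offset=1 (pos 3, char 'f'): match length 0
  offset=2 (pos 2, char 'a'): match length 3
  offset=3 (pos 1, char 'c'): match length 0
  offset=4 (pos 0, char 'c'): match length 0
Longest match has length 3 at offset 2.
next_char = character at position 4 + 3 = 7 -> 'a'

Best match: offset=2, length=3 (matching 'afa' starting at position 2)
LZ77 triple: (2, 3, 'a')


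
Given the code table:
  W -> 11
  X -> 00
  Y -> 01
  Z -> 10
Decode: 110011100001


Decoding:
11 -> W
00 -> X
11 -> W
10 -> Z
00 -> X
01 -> Y


Result: WXWZXY


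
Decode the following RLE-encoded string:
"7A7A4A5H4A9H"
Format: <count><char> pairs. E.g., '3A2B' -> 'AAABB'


Expanding each <count><char> pair:
  7A -> 'AAAAAAA'
  7A -> 'AAAAAAA'
  4A -> 'AAAA'
  5H -> 'HHHHH'
  4A -> 'AAAA'
  9H -> 'HHHHHHHHH'

Decoded = AAAAAAAAAAAAAAAAAAHHHHHAAAAHHHHHHHHH


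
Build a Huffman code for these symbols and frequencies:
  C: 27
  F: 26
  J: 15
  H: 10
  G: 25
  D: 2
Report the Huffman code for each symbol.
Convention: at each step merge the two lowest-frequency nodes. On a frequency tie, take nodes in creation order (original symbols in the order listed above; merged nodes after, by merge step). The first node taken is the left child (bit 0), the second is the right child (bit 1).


Huffman tree construction:
Step 1: Merge D(2) + H(10) = 12
Step 2: Merge (D+H)(12) + J(15) = 27
Step 3: Merge G(25) + F(26) = 51
Step 4: Merge C(27) + ((D+H)+J)(27) = 54
Step 5: Merge (G+F)(51) + (C+((D+H)+J))(54) = 105
Read each symbol's code off the tree from the root (left child = 0, right child = 1).

Codes:
  C: 10 (length 2)
  F: 01 (length 2)
  J: 111 (length 3)
  H: 1101 (length 4)
  G: 00 (length 2)
  D: 1100 (length 4)
Average code length: 249/105 = 2.3714 bits/symbol


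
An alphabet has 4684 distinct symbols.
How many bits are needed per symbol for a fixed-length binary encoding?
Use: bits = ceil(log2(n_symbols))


log2(4684) = 12.1935
Bracket: 2^12 = 4096 < 4684 <= 2^13 = 8192
So ceil(log2(4684)) = 13

bits = ceil(log2(4684)) = ceil(12.1935) = 13 bits


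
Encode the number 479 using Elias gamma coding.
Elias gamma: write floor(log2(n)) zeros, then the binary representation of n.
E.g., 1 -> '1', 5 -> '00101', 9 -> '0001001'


num_bits = floor(log2(479)) + 1 = 9
leading_zeros = num_bits - 1 = 8
binary(479) = 111011111

Elias gamma(479) = '00000000' + '111011111' = 00000000111011111 (17 bits)


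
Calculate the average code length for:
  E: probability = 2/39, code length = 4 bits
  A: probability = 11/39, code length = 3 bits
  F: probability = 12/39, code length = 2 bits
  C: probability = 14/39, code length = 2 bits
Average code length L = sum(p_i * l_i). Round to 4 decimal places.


Weighted contributions p_i * l_i:
  E: (2/39) * 4 = 8/39
  A: (11/39) * 3 = 33/39
  F: (12/39) * 2 = 24/39
  C: (14/39) * 2 = 28/39
Sum = (8 + 33 + 24 + 28)/39 = 93/39

L = 93/39 = 2.3846 bits/symbol


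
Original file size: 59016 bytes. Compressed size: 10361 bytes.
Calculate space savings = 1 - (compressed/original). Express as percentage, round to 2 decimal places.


ratio = compressed/original = 10361/59016 = 0.175563
savings = 1 - ratio = 1 - 0.175563 = 0.824437
as a percentage: 0.824437 * 100 = 82.44%

Space savings = 1 - 10361/59016 = 82.44%


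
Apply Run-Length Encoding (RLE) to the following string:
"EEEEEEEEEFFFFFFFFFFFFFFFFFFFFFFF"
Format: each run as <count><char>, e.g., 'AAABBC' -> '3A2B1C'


Scanning runs left to right:
  i=0: run of 'E' x 9 -> '9E'
  i=9: run of 'F' x 23 -> '23F'

RLE = 9E23F


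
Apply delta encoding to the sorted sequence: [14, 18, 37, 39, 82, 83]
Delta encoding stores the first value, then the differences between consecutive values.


First value: 14
Deltas:
  18 - 14 = 4
  37 - 18 = 19
  39 - 37 = 2
  82 - 39 = 43
  83 - 82 = 1


Delta encoded: [14, 4, 19, 2, 43, 1]


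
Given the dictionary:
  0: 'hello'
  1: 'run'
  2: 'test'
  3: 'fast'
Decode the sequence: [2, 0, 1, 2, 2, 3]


Look up each index in the dictionary:
  2 -> 'test'
  0 -> 'hello'
  1 -> 'run'
  2 -> 'test'
  2 -> 'test'
  3 -> 'fast'

Decoded: "test hello run test test fast"


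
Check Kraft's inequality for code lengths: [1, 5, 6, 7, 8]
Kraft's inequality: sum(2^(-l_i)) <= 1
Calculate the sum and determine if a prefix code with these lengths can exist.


Sum = 2^(-1) + 2^(-5) + 2^(-6) + 2^(-7) + 2^(-8)
    = 0.5 + 0.03125 + 0.015625 + 0.0078125 + 0.00390625
    = 143/256 = 0.55859375
Since 0.55859375 <= 1, Kraft's inequality IS satisfied.
A prefix code with these lengths CAN exist.

Kraft sum = 0.55859375. Satisfied.


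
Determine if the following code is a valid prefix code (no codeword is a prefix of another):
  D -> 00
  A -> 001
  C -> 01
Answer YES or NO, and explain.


Checking each pair (does one codeword prefix another?):
  D='00' vs A='001': prefix -- VIOLATION

NO -- this is NOT a valid prefix code. D (00) is a prefix of A (001).


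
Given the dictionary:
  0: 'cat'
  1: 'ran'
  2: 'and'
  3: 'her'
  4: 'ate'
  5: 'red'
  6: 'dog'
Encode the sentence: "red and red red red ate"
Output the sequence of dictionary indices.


Look up each word in the dictionary:
  'red' -> 5
  'and' -> 2
  'red' -> 5
  'red' -> 5
  'red' -> 5
  'ate' -> 4

Encoded: [5, 2, 5, 5, 5, 4]


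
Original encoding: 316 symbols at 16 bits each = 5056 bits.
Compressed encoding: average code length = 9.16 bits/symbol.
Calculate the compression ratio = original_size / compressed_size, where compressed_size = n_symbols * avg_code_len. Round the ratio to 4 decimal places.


original_size = n_symbols * orig_bits = 316 * 16 = 5056 bits
compressed_size = n_symbols * avg_code_len = 316 * 9.16 = 2894.56 bits
ratio = original_size / compressed_size = 5056 / 2894.56 = 1.7467

Compression ratio = 1.7467


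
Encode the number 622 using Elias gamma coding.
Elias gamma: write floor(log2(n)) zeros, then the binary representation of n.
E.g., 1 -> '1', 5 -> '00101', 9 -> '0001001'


num_bits = floor(log2(622)) + 1 = 10
leading_zeros = num_bits - 1 = 9
binary(622) = 1001101110

Elias gamma(622) = '000000000' + '1001101110' = 0000000001001101110 (19 bits)


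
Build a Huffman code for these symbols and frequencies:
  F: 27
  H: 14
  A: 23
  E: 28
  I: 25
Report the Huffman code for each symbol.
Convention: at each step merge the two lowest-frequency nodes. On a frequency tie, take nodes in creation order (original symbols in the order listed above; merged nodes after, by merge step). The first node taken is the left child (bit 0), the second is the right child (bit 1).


Huffman tree construction:
Step 1: Merge H(14) + A(23) = 37
Step 2: Merge I(25) + F(27) = 52
Step 3: Merge E(28) + (H+A)(37) = 65
Step 4: Merge (I+F)(52) + (E+(H+A))(65) = 117
Read each symbol's code off the tree from the root (left child = 0, right child = 1).

Codes:
  F: 01 (length 2)
  H: 110 (length 3)
  A: 111 (length 3)
  E: 10 (length 2)
  I: 00 (length 2)
Average code length: 271/117 = 2.3162 bits/symbol


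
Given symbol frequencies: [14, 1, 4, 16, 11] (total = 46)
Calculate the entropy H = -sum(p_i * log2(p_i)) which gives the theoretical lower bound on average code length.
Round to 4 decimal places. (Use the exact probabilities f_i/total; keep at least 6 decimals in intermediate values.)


Per-symbol terms -p_i * log2(p_i) with p_i = f_i/46:
  p = 14/46 = 0.304348: log2(p) = -1.716207, -p*log2(p) = 0.522324
  p = 1/46 = 0.021739: log2(p) = -5.523562, -p*log2(p) = 0.120077
  p = 4/46 = 0.086957: log2(p) = -3.523562, -p*log2(p) = 0.306397
  p = 16/46 = 0.347826: log2(p) = -1.523562, -p*log2(p) = 0.529935
  p = 11/46 = 0.239130: log2(p) = -2.064130, -p*log2(p) = 0.493596
H = 0.522324 + 0.120077 + 0.306397 + 0.529935 + 0.493596 = 1.972329

H = 1.9723 bits/symbol


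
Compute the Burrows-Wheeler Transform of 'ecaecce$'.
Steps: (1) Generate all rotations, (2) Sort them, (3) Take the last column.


Rotations (sorted):
  0: $ecaecce -> last char: e
  1: aecce$ec -> last char: c
  2: caecce$e -> last char: e
  3: cce$ecae -> last char: e
  4: ce$ecaec -> last char: c
  5: e$ecaecc -> last char: c
  6: ecaecce$ -> last char: $
  7: ecce$eca -> last char: a


BWT = eceecc$a


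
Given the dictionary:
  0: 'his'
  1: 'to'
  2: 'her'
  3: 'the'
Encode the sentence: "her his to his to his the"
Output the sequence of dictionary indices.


Look up each word in the dictionary:
  'her' -> 2
  'his' -> 0
  'to' -> 1
  'his' -> 0
  'to' -> 1
  'his' -> 0
  'the' -> 3

Encoded: [2, 0, 1, 0, 1, 0, 3]


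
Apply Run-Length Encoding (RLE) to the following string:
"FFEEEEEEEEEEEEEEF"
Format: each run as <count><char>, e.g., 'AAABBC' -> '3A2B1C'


Scanning runs left to right:
  i=0: run of 'F' x 2 -> '2F'
  i=2: run of 'E' x 14 -> '14E'
  i=16: run of 'F' x 1 -> '1F'

RLE = 2F14E1F


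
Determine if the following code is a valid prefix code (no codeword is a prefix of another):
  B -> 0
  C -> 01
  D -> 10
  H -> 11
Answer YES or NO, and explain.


Checking each pair (does one codeword prefix another?):
  B='0' vs C='01': prefix -- VIOLATION

NO -- this is NOT a valid prefix code. B (0) is a prefix of C (01).


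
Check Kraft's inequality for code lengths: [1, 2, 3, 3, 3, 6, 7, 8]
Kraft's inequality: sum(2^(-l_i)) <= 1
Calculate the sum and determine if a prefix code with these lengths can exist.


Sum = 2^(-1) + 2^(-2) + 2^(-3) + 2^(-3) + 2^(-3) + 2^(-6) + 2^(-7) + 2^(-8)
    = 0.5 + 0.25 + 0.125 + 0.125 + 0.125 + 0.015625 + 0.0078125 + 0.00390625
    = 295/256 = 1.15234375
Since 1.15234375 > 1, Kraft's inequality is NOT satisfied.
A prefix code with these lengths CANNOT exist.

Kraft sum = 1.15234375. Not satisfied.


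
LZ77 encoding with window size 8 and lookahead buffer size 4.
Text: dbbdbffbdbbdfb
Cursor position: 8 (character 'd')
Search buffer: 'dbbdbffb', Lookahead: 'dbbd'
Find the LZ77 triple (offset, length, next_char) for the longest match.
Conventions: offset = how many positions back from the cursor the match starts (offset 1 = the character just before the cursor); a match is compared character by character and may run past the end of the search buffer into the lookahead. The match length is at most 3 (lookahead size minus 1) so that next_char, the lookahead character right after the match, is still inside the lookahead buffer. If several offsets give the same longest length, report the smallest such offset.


Try each offset into the search buffer:
  offset=1 (pos 7, char 'b'): match length 0
  offset=2 (pos 6, char 'f'): match length 0
  offset=3 (pos 5, char 'f'): match length 0
  offset=4 (pos 4, char 'b'): match length 0
  offset=5 (pos 3, char 'd'): match length 2
  offset=6 (pos 2, char 'b'): match length 0
  offset=7 (pos 1, char 'b'): match length 0
  offset=8 (pos 0, char 'd'): match length 3
Longest match has length 3 at offset 8.
next_char = character at position 8 + 3 = 11 -> 'd'

Best match: offset=8, length=3 (matching 'dbb' starting at position 0)
LZ77 triple: (8, 3, 'd')


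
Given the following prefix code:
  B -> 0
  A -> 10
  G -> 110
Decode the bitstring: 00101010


Decoding step by step:
Bits 0 -> B
Bits 0 -> B
Bits 10 -> A
Bits 10 -> A
Bits 10 -> A


Decoded message: BBAAA


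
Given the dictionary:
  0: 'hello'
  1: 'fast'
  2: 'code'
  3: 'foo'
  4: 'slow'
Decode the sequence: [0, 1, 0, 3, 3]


Look up each index in the dictionary:
  0 -> 'hello'
  1 -> 'fast'
  0 -> 'hello'
  3 -> 'foo'
  3 -> 'foo'

Decoded: "hello fast hello foo foo"


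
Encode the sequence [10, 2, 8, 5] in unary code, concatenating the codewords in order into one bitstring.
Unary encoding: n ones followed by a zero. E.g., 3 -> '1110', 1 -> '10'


Encode each number as n ones followed by a terminating 0:
  10 -> 11111111110 (11 bits)
  2 -> 110 (3 bits)
  8 -> 111111110 (9 bits)
  5 -> 111110 (6 bits)
Total length = 11 + 3 + 9 + 6 = 29 bits.

Unary([10, 2, 8, 5]) = 11111111110110111111110111110 (29 bits)


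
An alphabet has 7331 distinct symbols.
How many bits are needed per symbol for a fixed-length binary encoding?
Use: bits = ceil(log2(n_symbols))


log2(7331) = 12.8398
Bracket: 2^12 = 4096 < 7331 <= 2^13 = 8192
So ceil(log2(7331)) = 13

bits = ceil(log2(7331)) = ceil(12.8398) = 13 bits


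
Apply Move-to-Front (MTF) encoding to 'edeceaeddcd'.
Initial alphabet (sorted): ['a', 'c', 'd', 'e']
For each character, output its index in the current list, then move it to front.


MTF encoding:
'e': index 3 in ['a', 'c', 'd', 'e'] -> ['e', 'a', 'c', 'd']
'd': index 3 in ['e', 'a', 'c', 'd'] -> ['d', 'e', 'a', 'c']
'e': index 1 in ['d', 'e', 'a', 'c'] -> ['e', 'd', 'a', 'c']
'c': index 3 in ['e', 'd', 'a', 'c'] -> ['c', 'e', 'd', 'a']
'e': index 1 in ['c', 'e', 'd', 'a'] -> ['e', 'c', 'd', 'a']
'a': index 3 in ['e', 'c', 'd', 'a'] -> ['a', 'e', 'c', 'd']
'e': index 1 in ['a', 'e', 'c', 'd'] -> ['e', 'a', 'c', 'd']
'd': index 3 in ['e', 'a', 'c', 'd'] -> ['d', 'e', 'a', 'c']
'd': index 0 in ['d', 'e', 'a', 'c'] -> ['d', 'e', 'a', 'c']
'c': index 3 in ['d', 'e', 'a', 'c'] -> ['c', 'd', 'e', 'a']
'd': index 1 in ['c', 'd', 'e', 'a'] -> ['d', 'c', 'e', 'a']


Output: [3, 3, 1, 3, 1, 3, 1, 3, 0, 3, 1]


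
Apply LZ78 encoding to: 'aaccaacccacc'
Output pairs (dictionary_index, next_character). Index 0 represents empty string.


LZ78 encoding steps:
Dictionary: {0: ''}
Step 1: w='' (idx 0), next='a' -> output (0, 'a'), add 'a' as idx 1
Step 2: w='a' (idx 1), next='c' -> output (1, 'c'), add 'ac' as idx 2
Step 3: w='' (idx 0), next='c' -> output (0, 'c'), add 'c' as idx 3
Step 4: w='a' (idx 1), next='a' -> output (1, 'a'), add 'aa' as idx 4
Step 5: w='c' (idx 3), next='c' -> output (3, 'c'), add 'cc' as idx 5
Step 6: w='c' (idx 3), next='a' -> output (3, 'a'), add 'ca' as idx 6
Step 7: w='cc' (idx 5), end of input -> output (5, '')


Encoded: [(0, 'a'), (1, 'c'), (0, 'c'), (1, 'a'), (3, 'c'), (3, 'a'), (5, '')]


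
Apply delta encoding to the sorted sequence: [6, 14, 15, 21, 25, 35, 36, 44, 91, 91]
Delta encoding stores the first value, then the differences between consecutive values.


First value: 6
Deltas:
  14 - 6 = 8
  15 - 14 = 1
  21 - 15 = 6
  25 - 21 = 4
  35 - 25 = 10
  36 - 35 = 1
  44 - 36 = 8
  91 - 44 = 47
  91 - 91 = 0


Delta encoded: [6, 8, 1, 6, 4, 10, 1, 8, 47, 0]


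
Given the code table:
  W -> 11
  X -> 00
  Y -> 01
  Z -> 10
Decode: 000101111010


Decoding:
00 -> X
01 -> Y
01 -> Y
11 -> W
10 -> Z
10 -> Z


Result: XYYWZZ


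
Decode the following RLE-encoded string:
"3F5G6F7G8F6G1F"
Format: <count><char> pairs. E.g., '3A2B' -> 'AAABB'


Expanding each <count><char> pair:
  3F -> 'FFF'
  5G -> 'GGGGG'
  6F -> 'FFFFFF'
  7G -> 'GGGGGGG'
  8F -> 'FFFFFFFF'
  6G -> 'GGGGGG'
  1F -> 'F'

Decoded = FFFGGGGGFFFFFFGGGGGGGFFFFFFFFGGGGGGF


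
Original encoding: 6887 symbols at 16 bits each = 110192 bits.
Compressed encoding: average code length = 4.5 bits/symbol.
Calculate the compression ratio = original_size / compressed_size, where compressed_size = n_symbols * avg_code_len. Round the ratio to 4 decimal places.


original_size = n_symbols * orig_bits = 6887 * 16 = 110192 bits
compressed_size = n_symbols * avg_code_len = 6887 * 4.5 = 30991.5 bits
ratio = original_size / compressed_size = 110192 / 30991.5 = 3.5556

Compression ratio = 3.5556


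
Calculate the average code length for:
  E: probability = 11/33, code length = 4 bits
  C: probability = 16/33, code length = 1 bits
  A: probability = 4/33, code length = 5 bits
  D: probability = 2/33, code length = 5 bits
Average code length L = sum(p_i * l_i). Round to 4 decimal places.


Weighted contributions p_i * l_i:
  E: (11/33) * 4 = 44/33
  C: (16/33) * 1 = 16/33
  A: (4/33) * 5 = 20/33
  D: (2/33) * 5 = 10/33
Sum = (44 + 16 + 20 + 10)/33 = 90/33

L = 90/33 = 2.7273 bits/symbol


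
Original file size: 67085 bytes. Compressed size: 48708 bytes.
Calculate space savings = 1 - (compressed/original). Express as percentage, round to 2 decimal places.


ratio = compressed/original = 48708/67085 = 0.726064
savings = 1 - ratio = 1 - 0.726064 = 0.273936
as a percentage: 0.273936 * 100 = 27.39%

Space savings = 1 - 48708/67085 = 27.39%


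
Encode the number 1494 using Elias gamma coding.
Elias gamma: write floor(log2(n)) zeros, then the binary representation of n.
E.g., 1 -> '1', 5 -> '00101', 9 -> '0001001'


num_bits = floor(log2(1494)) + 1 = 11
leading_zeros = num_bits - 1 = 10
binary(1494) = 10111010110

Elias gamma(1494) = '0000000000' + '10111010110' = 000000000010111010110 (21 bits)


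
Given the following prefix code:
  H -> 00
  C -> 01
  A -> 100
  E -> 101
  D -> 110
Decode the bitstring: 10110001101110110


Decoding step by step:
Bits 101 -> E
Bits 100 -> A
Bits 01 -> C
Bits 101 -> E
Bits 110 -> D
Bits 110 -> D


Decoded message: EACEDD


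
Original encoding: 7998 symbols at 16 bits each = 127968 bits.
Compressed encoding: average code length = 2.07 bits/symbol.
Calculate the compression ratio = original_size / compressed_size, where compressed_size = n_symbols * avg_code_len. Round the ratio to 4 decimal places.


original_size = n_symbols * orig_bits = 7998 * 16 = 127968 bits
compressed_size = n_symbols * avg_code_len = 7998 * 2.07 = 16555.86 bits
ratio = original_size / compressed_size = 127968 / 16555.86 = 7.7295

Compression ratio = 7.7295


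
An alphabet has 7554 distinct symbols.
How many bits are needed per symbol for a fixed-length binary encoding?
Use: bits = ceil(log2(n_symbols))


log2(7554) = 12.883
Bracket: 2^12 = 4096 < 7554 <= 2^13 = 8192
So ceil(log2(7554)) = 13

bits = ceil(log2(7554)) = ceil(12.883) = 13 bits


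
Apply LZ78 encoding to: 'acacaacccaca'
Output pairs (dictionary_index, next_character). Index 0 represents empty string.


LZ78 encoding steps:
Dictionary: {0: ''}
Step 1: w='' (idx 0), next='a' -> output (0, 'a'), add 'a' as idx 1
Step 2: w='' (idx 0), next='c' -> output (0, 'c'), add 'c' as idx 2
Step 3: w='a' (idx 1), next='c' -> output (1, 'c'), add 'ac' as idx 3
Step 4: w='a' (idx 1), next='a' -> output (1, 'a'), add 'aa' as idx 4
Step 5: w='c' (idx 2), next='c' -> output (2, 'c'), add 'cc' as idx 5
Step 6: w='c' (idx 2), next='a' -> output (2, 'a'), add 'ca' as idx 6
Step 7: w='ca' (idx 6), end of input -> output (6, '')


Encoded: [(0, 'a'), (0, 'c'), (1, 'c'), (1, 'a'), (2, 'c'), (2, 'a'), (6, '')]


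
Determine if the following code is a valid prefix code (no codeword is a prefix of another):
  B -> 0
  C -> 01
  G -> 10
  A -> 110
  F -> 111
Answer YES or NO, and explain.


Checking each pair (does one codeword prefix another?):
  B='0' vs C='01': prefix -- VIOLATION

NO -- this is NOT a valid prefix code. B (0) is a prefix of C (01).


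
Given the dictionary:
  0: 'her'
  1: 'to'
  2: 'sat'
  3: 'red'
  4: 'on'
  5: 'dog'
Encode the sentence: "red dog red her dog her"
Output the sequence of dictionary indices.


Look up each word in the dictionary:
  'red' -> 3
  'dog' -> 5
  'red' -> 3
  'her' -> 0
  'dog' -> 5
  'her' -> 0

Encoded: [3, 5, 3, 0, 5, 0]


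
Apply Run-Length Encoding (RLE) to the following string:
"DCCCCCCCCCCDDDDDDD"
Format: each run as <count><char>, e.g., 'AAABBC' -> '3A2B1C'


Scanning runs left to right:
  i=0: run of 'D' x 1 -> '1D'
  i=1: run of 'C' x 10 -> '10C'
  i=11: run of 'D' x 7 -> '7D'

RLE = 1D10C7D


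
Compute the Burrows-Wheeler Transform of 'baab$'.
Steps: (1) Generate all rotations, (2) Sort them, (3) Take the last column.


Rotations (sorted):
  0: $baab -> last char: b
  1: aab$b -> last char: b
  2: ab$ba -> last char: a
  3: b$baa -> last char: a
  4: baab$ -> last char: $


BWT = bbaa$


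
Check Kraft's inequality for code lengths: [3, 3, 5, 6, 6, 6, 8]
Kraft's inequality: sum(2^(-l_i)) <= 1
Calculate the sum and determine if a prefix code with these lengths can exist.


Sum = 2^(-3) + 2^(-3) + 2^(-5) + 2^(-6) + 2^(-6) + 2^(-6) + 2^(-8)
    = 0.125 + 0.125 + 0.03125 + 0.015625 + 0.015625 + 0.015625 + 0.00390625
    = 85/256 = 0.33203125
Since 0.33203125 <= 1, Kraft's inequality IS satisfied.
A prefix code with these lengths CAN exist.

Kraft sum = 0.33203125. Satisfied.


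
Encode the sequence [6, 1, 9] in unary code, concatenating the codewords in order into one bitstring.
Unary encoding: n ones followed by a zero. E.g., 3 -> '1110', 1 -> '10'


Encode each number as n ones followed by a terminating 0:
  6 -> 1111110 (7 bits)
  1 -> 10 (2 bits)
  9 -> 1111111110 (10 bits)
Total length = 7 + 2 + 10 = 19 bits.

Unary([6, 1, 9]) = 1111110101111111110 (19 bits)


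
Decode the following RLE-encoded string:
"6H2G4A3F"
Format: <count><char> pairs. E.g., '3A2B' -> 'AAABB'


Expanding each <count><char> pair:
  6H -> 'HHHHHH'
  2G -> 'GG'
  4A -> 'AAAA'
  3F -> 'FFF'

Decoded = HHHHHHGGAAAAFFF


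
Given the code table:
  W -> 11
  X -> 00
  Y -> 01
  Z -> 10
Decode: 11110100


Decoding:
11 -> W
11 -> W
01 -> Y
00 -> X


Result: WWYX


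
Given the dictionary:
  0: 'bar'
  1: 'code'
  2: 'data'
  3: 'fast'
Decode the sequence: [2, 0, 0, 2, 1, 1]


Look up each index in the dictionary:
  2 -> 'data'
  0 -> 'bar'
  0 -> 'bar'
  2 -> 'data'
  1 -> 'code'
  1 -> 'code'

Decoded: "data bar bar data code code"


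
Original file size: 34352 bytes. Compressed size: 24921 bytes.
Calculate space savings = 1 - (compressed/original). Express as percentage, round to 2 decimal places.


ratio = compressed/original = 24921/34352 = 0.72546
savings = 1 - ratio = 1 - 0.72546 = 0.27454
as a percentage: 0.27454 * 100 = 27.45%

Space savings = 1 - 24921/34352 = 27.45%


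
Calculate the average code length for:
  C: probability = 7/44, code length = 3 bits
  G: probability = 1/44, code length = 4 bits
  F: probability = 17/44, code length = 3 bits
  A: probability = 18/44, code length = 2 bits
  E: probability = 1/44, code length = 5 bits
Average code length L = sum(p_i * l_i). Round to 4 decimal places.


Weighted contributions p_i * l_i:
  C: (7/44) * 3 = 21/44
  G: (1/44) * 4 = 4/44
  F: (17/44) * 3 = 51/44
  A: (18/44) * 2 = 36/44
  E: (1/44) * 5 = 5/44
Sum = (21 + 4 + 51 + 36 + 5)/44 = 117/44

L = 117/44 = 2.6591 bits/symbol


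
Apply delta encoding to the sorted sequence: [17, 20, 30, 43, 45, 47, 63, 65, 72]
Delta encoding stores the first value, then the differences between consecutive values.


First value: 17
Deltas:
  20 - 17 = 3
  30 - 20 = 10
  43 - 30 = 13
  45 - 43 = 2
  47 - 45 = 2
  63 - 47 = 16
  65 - 63 = 2
  72 - 65 = 7


Delta encoded: [17, 3, 10, 13, 2, 2, 16, 2, 7]


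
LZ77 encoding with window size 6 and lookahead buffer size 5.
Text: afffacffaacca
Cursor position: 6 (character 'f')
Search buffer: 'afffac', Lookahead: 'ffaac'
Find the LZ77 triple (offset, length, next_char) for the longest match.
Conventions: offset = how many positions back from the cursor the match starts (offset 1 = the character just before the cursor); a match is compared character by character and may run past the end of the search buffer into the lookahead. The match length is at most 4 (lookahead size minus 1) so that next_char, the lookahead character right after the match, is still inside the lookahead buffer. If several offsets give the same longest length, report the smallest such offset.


Try each offset into the search buffer:
  offset=1 (pos 5, char 'c'): match length 0
  offset=2 (pos 4, char 'a'): match length 0
  offset=3 (pos 3, char 'f'): match length 1
  offset=4 (pos 2, char 'f'): match length 3
  offset=5 (pos 1, char 'f'): match length 2
  offset=6 (pos 0, char 'a'): match length 0
Longest match has length 3 at offset 4.
next_char = character at position 6 + 3 = 9 -> 'a'

Best match: offset=4, length=3 (matching 'ffa' starting at position 2)
LZ77 triple: (4, 3, 'a')


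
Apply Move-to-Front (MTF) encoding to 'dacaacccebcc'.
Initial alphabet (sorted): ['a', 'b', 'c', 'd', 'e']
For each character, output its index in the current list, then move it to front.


MTF encoding:
'd': index 3 in ['a', 'b', 'c', 'd', 'e'] -> ['d', 'a', 'b', 'c', 'e']
'a': index 1 in ['d', 'a', 'b', 'c', 'e'] -> ['a', 'd', 'b', 'c', 'e']
'c': index 3 in ['a', 'd', 'b', 'c', 'e'] -> ['c', 'a', 'd', 'b', 'e']
'a': index 1 in ['c', 'a', 'd', 'b', 'e'] -> ['a', 'c', 'd', 'b', 'e']
'a': index 0 in ['a', 'c', 'd', 'b', 'e'] -> ['a', 'c', 'd', 'b', 'e']
'c': index 1 in ['a', 'c', 'd', 'b', 'e'] -> ['c', 'a', 'd', 'b', 'e']
'c': index 0 in ['c', 'a', 'd', 'b', 'e'] -> ['c', 'a', 'd', 'b', 'e']
'c': index 0 in ['c', 'a', 'd', 'b', 'e'] -> ['c', 'a', 'd', 'b', 'e']
'e': index 4 in ['c', 'a', 'd', 'b', 'e'] -> ['e', 'c', 'a', 'd', 'b']
'b': index 4 in ['e', 'c', 'a', 'd', 'b'] -> ['b', 'e', 'c', 'a', 'd']
'c': index 2 in ['b', 'e', 'c', 'a', 'd'] -> ['c', 'b', 'e', 'a', 'd']
'c': index 0 in ['c', 'b', 'e', 'a', 'd'] -> ['c', 'b', 'e', 'a', 'd']


Output: [3, 1, 3, 1, 0, 1, 0, 0, 4, 4, 2, 0]


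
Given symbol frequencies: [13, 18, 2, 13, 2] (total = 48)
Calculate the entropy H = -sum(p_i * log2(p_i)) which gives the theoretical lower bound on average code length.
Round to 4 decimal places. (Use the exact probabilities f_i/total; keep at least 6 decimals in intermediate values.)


Per-symbol terms -p_i * log2(p_i) with p_i = f_i/48:
  p = 13/48 = 0.270833: log2(p) = -1.884523, -p*log2(p) = 0.510392
  p = 18/48 = 0.375000: log2(p) = -1.415037, -p*log2(p) = 0.530639
  p = 2/48 = 0.041667: log2(p) = -4.584963, -p*log2(p) = 0.191040
  p = 13/48 = 0.270833: log2(p) = -1.884523, -p*log2(p) = 0.510392
  p = 2/48 = 0.041667: log2(p) = -4.584963, -p*log2(p) = 0.191040
H = 0.510392 + 0.530639 + 0.191040 + 0.510392 + 0.191040 = 1.933503

H = 1.9335 bits/symbol


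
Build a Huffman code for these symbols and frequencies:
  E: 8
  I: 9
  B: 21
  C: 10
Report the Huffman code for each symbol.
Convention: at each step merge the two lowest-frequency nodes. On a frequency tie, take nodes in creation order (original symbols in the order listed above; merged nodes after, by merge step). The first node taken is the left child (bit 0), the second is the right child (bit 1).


Huffman tree construction:
Step 1: Merge E(8) + I(9) = 17
Step 2: Merge C(10) + (E+I)(17) = 27
Step 3: Merge B(21) + (C+(E+I))(27) = 48
Read each symbol's code off the tree from the root (left child = 0, right child = 1).

Codes:
  E: 110 (length 3)
  I: 111 (length 3)
  B: 0 (length 1)
  C: 10 (length 2)
Average code length: 92/48 = 1.9167 bits/symbol


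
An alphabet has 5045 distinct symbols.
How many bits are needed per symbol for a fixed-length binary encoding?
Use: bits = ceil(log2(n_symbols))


log2(5045) = 12.3006
Bracket: 2^12 = 4096 < 5045 <= 2^13 = 8192
So ceil(log2(5045)) = 13

bits = ceil(log2(5045)) = ceil(12.3006) = 13 bits


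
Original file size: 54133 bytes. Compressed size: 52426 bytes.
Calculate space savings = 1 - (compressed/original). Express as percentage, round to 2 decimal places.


ratio = compressed/original = 52426/54133 = 0.968467
savings = 1 - ratio = 1 - 0.968467 = 0.031533
as a percentage: 0.031533 * 100 = 3.15%

Space savings = 1 - 52426/54133 = 3.15%


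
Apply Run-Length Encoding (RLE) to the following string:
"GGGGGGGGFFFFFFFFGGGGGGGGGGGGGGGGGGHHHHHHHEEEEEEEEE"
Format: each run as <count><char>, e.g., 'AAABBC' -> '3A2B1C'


Scanning runs left to right:
  i=0: run of 'G' x 8 -> '8G'
  i=8: run of 'F' x 8 -> '8F'
  i=16: run of 'G' x 18 -> '18G'
  i=34: run of 'H' x 7 -> '7H'
  i=41: run of 'E' x 9 -> '9E'

RLE = 8G8F18G7H9E


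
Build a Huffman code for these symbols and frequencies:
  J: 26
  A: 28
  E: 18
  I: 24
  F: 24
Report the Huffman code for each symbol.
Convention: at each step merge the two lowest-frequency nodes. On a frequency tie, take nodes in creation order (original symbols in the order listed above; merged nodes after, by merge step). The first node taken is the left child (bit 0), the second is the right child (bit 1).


Huffman tree construction:
Step 1: Merge E(18) + I(24) = 42
Step 2: Merge F(24) + J(26) = 50
Step 3: Merge A(28) + (E+I)(42) = 70
Step 4: Merge (F+J)(50) + (A+(E+I))(70) = 120
Read each symbol's code off the tree from the root (left child = 0, right child = 1).

Codes:
  J: 01 (length 2)
  A: 10 (length 2)
  E: 110 (length 3)
  I: 111 (length 3)
  F: 00 (length 2)
Average code length: 282/120 = 2.3500 bits/symbol


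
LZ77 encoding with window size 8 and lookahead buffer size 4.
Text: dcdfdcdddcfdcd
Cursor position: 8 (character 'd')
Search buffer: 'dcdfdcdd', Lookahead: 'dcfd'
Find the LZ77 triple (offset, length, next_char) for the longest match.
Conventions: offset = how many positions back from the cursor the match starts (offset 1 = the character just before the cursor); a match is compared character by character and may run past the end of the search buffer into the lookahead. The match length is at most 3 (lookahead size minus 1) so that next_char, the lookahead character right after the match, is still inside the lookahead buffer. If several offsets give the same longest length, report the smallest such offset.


Try each offset into the search buffer:
  offset=1 (pos 7, char 'd'): match length 1
  offset=2 (pos 6, char 'd'): match length 1
  offset=3 (pos 5, char 'c'): match length 0
  offset=4 (pos 4, char 'd'): match length 2
  offset=5 (pos 3, char 'f'): match length 0
  offset=6 (pos 2, char 'd'): match length 1
  offset=7 (pos 1, char 'c'): match length 0
  offset=8 (pos 0, char 'd'): match length 2
Longest match has length 2, found at offsets 4, 8; take the smallest, offset 4.
next_char = character at position 8 + 2 = 10 -> 'f'

Best match: offset=4, length=2 (matching 'dc' starting at position 4)
LZ77 triple: (4, 2, 'f')


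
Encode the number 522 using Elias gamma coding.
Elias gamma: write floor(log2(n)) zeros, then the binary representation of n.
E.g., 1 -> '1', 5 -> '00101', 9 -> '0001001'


num_bits = floor(log2(522)) + 1 = 10
leading_zeros = num_bits - 1 = 9
binary(522) = 1000001010

Elias gamma(522) = '000000000' + '1000001010' = 0000000001000001010 (19 bits)


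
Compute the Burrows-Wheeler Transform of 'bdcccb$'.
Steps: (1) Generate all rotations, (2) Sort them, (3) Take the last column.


Rotations (sorted):
  0: $bdcccb -> last char: b
  1: b$bdccc -> last char: c
  2: bdcccb$ -> last char: $
  3: cb$bdcc -> last char: c
  4: ccb$bdc -> last char: c
  5: cccb$bd -> last char: d
  6: dcccb$b -> last char: b


BWT = bc$ccdb


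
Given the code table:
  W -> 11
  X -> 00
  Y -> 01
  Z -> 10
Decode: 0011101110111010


Decoding:
00 -> X
11 -> W
10 -> Z
11 -> W
10 -> Z
11 -> W
10 -> Z
10 -> Z


Result: XWZWZWZZ


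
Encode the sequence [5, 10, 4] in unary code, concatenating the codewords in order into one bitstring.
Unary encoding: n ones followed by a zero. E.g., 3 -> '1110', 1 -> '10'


Encode each number as n ones followed by a terminating 0:
  5 -> 111110 (6 bits)
  10 -> 11111111110 (11 bits)
  4 -> 11110 (5 bits)
Total length = 6 + 11 + 5 = 22 bits.

Unary([5, 10, 4]) = 1111101111111111011110 (22 bits)


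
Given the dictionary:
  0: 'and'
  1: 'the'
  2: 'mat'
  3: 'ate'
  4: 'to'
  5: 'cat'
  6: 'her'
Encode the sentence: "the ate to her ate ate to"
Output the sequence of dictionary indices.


Look up each word in the dictionary:
  'the' -> 1
  'ate' -> 3
  'to' -> 4
  'her' -> 6
  'ate' -> 3
  'ate' -> 3
  'to' -> 4

Encoded: [1, 3, 4, 6, 3, 3, 4]


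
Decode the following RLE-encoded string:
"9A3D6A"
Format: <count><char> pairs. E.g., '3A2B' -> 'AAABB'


Expanding each <count><char> pair:
  9A -> 'AAAAAAAAA'
  3D -> 'DDD'
  6A -> 'AAAAAA'

Decoded = AAAAAAAAADDDAAAAAA


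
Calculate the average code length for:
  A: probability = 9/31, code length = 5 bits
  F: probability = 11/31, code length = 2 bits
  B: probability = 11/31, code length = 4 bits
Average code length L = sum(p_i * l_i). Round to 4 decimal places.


Weighted contributions p_i * l_i:
  A: (9/31) * 5 = 45/31
  F: (11/31) * 2 = 22/31
  B: (11/31) * 4 = 44/31
Sum = (45 + 22 + 44)/31 = 111/31

L = 111/31 = 3.5806 bits/symbol


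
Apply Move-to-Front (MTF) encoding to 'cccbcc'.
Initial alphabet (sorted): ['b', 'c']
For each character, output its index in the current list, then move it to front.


MTF encoding:
'c': index 1 in ['b', 'c'] -> ['c', 'b']
'c': index 0 in ['c', 'b'] -> ['c', 'b']
'c': index 0 in ['c', 'b'] -> ['c', 'b']
'b': index 1 in ['c', 'b'] -> ['b', 'c']
'c': index 1 in ['b', 'c'] -> ['c', 'b']
'c': index 0 in ['c', 'b'] -> ['c', 'b']


Output: [1, 0, 0, 1, 1, 0]


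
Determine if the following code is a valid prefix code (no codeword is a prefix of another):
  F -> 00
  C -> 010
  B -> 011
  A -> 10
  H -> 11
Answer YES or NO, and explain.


Checking each pair (does one codeword prefix another?):
  F='00' vs C='010': no prefix
  F='00' vs B='011': no prefix
  F='00' vs A='10': no prefix
  F='00' vs H='11': no prefix
  C='010' vs F='00': no prefix
  C='010' vs B='011': no prefix
  C='010' vs A='10': no prefix
  C='010' vs H='11': no prefix
  B='011' vs F='00': no prefix
  B='011' vs C='010': no prefix
  B='011' vs A='10': no prefix
  B='011' vs H='11': no prefix
  A='10' vs F='00': no prefix
  A='10' vs C='010': no prefix
  A='10' vs B='011': no prefix
  A='10' vs H='11': no prefix
  H='11' vs F='00': no prefix
  H='11' vs C='010': no prefix
  H='11' vs B='011': no prefix
  H='11' vs A='10': no prefix
No violation found over all pairs.

YES -- this is a valid prefix code. No codeword is a prefix of any other codeword.


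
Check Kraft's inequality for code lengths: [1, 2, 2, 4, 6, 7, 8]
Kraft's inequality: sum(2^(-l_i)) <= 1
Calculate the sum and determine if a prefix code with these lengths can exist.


Sum = 2^(-1) + 2^(-2) + 2^(-2) + 2^(-4) + 2^(-6) + 2^(-7) + 2^(-8)
    = 0.5 + 0.25 + 0.25 + 0.0625 + 0.015625 + 0.0078125 + 0.00390625
    = 279/256 = 1.08984375
Since 1.08984375 > 1, Kraft's inequality is NOT satisfied.
A prefix code with these lengths CANNOT exist.

Kraft sum = 1.08984375. Not satisfied.


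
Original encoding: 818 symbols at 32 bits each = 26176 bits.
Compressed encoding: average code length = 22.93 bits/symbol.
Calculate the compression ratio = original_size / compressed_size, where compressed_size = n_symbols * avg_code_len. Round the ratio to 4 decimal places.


original_size = n_symbols * orig_bits = 818 * 32 = 26176 bits
compressed_size = n_symbols * avg_code_len = 818 * 22.93 = 18756.74 bits
ratio = original_size / compressed_size = 26176 / 18756.74 = 1.3956

Compression ratio = 1.3956


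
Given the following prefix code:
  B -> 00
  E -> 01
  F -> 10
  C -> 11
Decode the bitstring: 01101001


Decoding step by step:
Bits 01 -> E
Bits 10 -> F
Bits 10 -> F
Bits 01 -> E


Decoded message: EFFE


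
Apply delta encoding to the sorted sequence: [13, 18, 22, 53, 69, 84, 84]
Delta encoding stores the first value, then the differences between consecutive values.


First value: 13
Deltas:
  18 - 13 = 5
  22 - 18 = 4
  53 - 22 = 31
  69 - 53 = 16
  84 - 69 = 15
  84 - 84 = 0


Delta encoded: [13, 5, 4, 31, 16, 15, 0]


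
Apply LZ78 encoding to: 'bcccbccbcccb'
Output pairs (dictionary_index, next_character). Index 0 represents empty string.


LZ78 encoding steps:
Dictionary: {0: ''}
Step 1: w='' (idx 0), next='b' -> output (0, 'b'), add 'b' as idx 1
Step 2: w='' (idx 0), next='c' -> output (0, 'c'), add 'c' as idx 2
Step 3: w='c' (idx 2), next='c' -> output (2, 'c'), add 'cc' as idx 3
Step 4: w='b' (idx 1), next='c' -> output (1, 'c'), add 'bc' as idx 4
Step 5: w='c' (idx 2), next='b' -> output (2, 'b'), add 'cb' as idx 5
Step 6: w='cc' (idx 3), next='c' -> output (3, 'c'), add 'ccc' as idx 6
Step 7: w='b' (idx 1), end of input -> output (1, '')


Encoded: [(0, 'b'), (0, 'c'), (2, 'c'), (1, 'c'), (2, 'b'), (3, 'c'), (1, '')]


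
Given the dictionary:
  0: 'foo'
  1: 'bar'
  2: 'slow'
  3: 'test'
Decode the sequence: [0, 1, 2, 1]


Look up each index in the dictionary:
  0 -> 'foo'
  1 -> 'bar'
  2 -> 'slow'
  1 -> 'bar'

Decoded: "foo bar slow bar"


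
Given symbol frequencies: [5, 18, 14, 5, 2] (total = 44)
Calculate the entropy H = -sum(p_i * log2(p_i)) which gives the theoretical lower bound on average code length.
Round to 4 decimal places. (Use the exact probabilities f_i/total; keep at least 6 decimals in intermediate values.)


Per-symbol terms -p_i * log2(p_i) with p_i = f_i/44:
  p = 5/44 = 0.113636: log2(p) = -3.137504, -p*log2(p) = 0.356534
  p = 18/44 = 0.409091: log2(p) = -1.289507, -p*log2(p) = 0.527525
  p = 14/44 = 0.318182: log2(p) = -1.652077, -p*log2(p) = 0.525661
  p = 5/44 = 0.113636: log2(p) = -3.137504, -p*log2(p) = 0.356534
  p = 2/44 = 0.045455: log2(p) = -4.459432, -p*log2(p) = 0.202701
H = 0.356534 + 0.527525 + 0.525661 + 0.356534 + 0.202701 = 1.968955

H = 1.969 bits/symbol
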